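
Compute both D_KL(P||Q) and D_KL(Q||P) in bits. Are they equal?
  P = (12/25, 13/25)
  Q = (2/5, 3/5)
D_KL(P||Q) = 0.0189, D_KL(Q||P) = 0.0187

KL divergence is not symmetric: D_KL(P||Q) ≠ D_KL(Q||P) in general.

D_KL(P||Q) = 0.0189 bits
D_KL(Q||P) = 0.0187 bits

No, they are not equal!

This asymmetry is why KL divergence is not a true distance metric.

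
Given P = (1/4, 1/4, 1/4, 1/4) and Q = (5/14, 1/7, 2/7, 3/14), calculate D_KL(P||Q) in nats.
0.0559 nats

KL divergence: D_KL(P||Q) = Σ p(x) log(p(x)/q(x))

Computing term by term:
  x=0: 1/4 × log_e[(1/4)/(5/14)] = 1/4 × -0.3567 = -0.0892
  x=1: 1/4 × log_e[(1/4)/(1/7)] = 1/4 × 0.5596 = 0.1399
  x=2: 1/4 × log_e[(1/4)/(2/7)] = 1/4 × -0.1335 = -0.0334
  x=3: 1/4 × log_e[(1/4)/(3/14)] = 1/4 × 0.1542 = 0.0385

D_KL(P||Q) = 0.0559 nats

Note: KL divergence is always non-negative and equals 0 iff P = Q.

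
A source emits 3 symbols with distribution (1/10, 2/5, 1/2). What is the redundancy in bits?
0.2240 bits

Redundancy measures how far a source is from maximum entropy:
R = H_max - H(X)

Maximum entropy for 3 symbols: H_max = log_2(3) = 1.5850 bits
Actual entropy: H(X) = 1.3610 bits
Redundancy: R = 1.5850 - 1.3610 = 0.2240 bits

This redundancy represents potential for compression: the source could be compressed by 0.2240 bits per symbol.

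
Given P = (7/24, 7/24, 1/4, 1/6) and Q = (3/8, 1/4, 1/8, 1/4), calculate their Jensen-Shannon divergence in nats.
0.0182 nats

Jensen-Shannon divergence is:
JSD(P||Q) = 0.5 × D_KL(P||M) + 0.5 × D_KL(Q||M)
where M = 0.5 × (P + Q) is the mixture distribution.

M = 0.5 × (7/24, 7/24, 1/4, 1/6) + 0.5 × (3/8, 1/4, 1/8, 1/4) = (1/3, 0.270833, 3/16, 5/24)

D_KL(P||M) = 0.0174 nats
D_KL(Q||M) = 0.0191 nats

JSD(P||Q) = 0.5 × 0.0174 + 0.5 × 0.0191 = 0.0182 nats

Unlike KL divergence, JSD is symmetric and bounded: 0 ≤ JSD ≤ log(2).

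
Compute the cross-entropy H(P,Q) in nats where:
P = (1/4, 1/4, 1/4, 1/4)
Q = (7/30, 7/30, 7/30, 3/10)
1.3925 nats

Cross-entropy: H(P,Q) = -Σ p(x) log q(x)

Alternatively: H(P,Q) = H(P) + D_KL(P||Q)
H(P) = 1.3863 nats
D_KL(P||Q) = 0.0062 nats

H(P,Q) = 1.3863 + 0.0062 = 1.3925 nats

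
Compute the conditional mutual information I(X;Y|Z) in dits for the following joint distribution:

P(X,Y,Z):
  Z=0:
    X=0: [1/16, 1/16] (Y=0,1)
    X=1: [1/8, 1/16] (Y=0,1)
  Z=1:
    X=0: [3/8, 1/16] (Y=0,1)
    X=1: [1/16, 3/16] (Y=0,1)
0.0586 dits

Conditional mutual information: I(X;Y|Z) = H(X|Z) + H(Y|Z) - H(X,Y|Z)

H(Z) = 0.2697
H(X,Z) = 0.5568 → H(X|Z) = 0.2871
H(Y,Z) = 0.5568 → H(Y|Z) = 0.2871
H(X,Y,Z) = 0.7852 → H(X,Y|Z) = 0.5155

I(X;Y|Z) = 0.2871 + 0.2871 - 0.5155 = 0.0586 dits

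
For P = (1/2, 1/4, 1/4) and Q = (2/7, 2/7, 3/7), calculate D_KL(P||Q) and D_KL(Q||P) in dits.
D_KL(P||Q) = 0.0485, D_KL(Q||P) = 0.0475

KL divergence is not symmetric: D_KL(P||Q) ≠ D_KL(Q||P) in general.

D_KL(P||Q) = 0.0485 dits
D_KL(Q||P) = 0.0475 dits

No, they are not equal!

This asymmetry is why KL divergence is not a true distance metric.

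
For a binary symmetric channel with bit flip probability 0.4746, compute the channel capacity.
0.0019 bits

For a binary symmetric channel (BSC) with error probability p:
Capacity C = 1 - H(p) bits per symbol

where H(p) = -p log₂(p) - (1-p) log₂(1-p) is the binary entropy function.

H(0.4746) = 0.9981 bits
C = 1 - 0.9981 = 0.0019 bits per symbol

This means we can reliably transmit up to 0.0019 bits of information per channel use.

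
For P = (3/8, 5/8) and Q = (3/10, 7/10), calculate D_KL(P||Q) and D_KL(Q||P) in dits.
D_KL(P||Q) = 0.0056, D_KL(Q||P) = 0.0054

KL divergence is not symmetric: D_KL(P||Q) ≠ D_KL(Q||P) in general.

D_KL(P||Q) = 0.0056 dits
D_KL(Q||P) = 0.0054 dits

No, they are not equal!

This asymmetry is why KL divergence is not a true distance metric.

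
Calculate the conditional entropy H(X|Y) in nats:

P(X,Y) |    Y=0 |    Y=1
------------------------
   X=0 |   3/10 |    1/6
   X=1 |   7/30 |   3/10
0.6697 nats

Using the chain rule: H(X|Y) = H(X,Y) - H(Y)

First, compute H(X,Y) = 1.3606 nats

Marginal P(Y) = (8/15, 7/15)
H(Y) = 0.6909 nats

H(X|Y) = H(X,Y) - H(Y) = 1.3606 - 0.6909 = 0.6697 nats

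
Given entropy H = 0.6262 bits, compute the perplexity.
1.5435

Perplexity is 2^H (or exp(H) for natural log).

H = 0.6262 bits
Perplexity = 2^0.6262 = 1.5435

Interpretation: The model's uncertainty is equivalent to choosing uniformly among 1.5 options.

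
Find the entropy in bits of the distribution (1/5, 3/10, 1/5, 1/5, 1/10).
2.2464 bits

Shannon entropy is H(X) = -Σ p(x) log p(x).

For P = (1/5, 3/10, 1/5, 1/5, 1/10):
H = -1/5 × log_2(1/5) -3/10 × log_2(3/10) -1/5 × log_2(1/5) -1/5 × log_2(1/5) -1/10 × log_2(1/10)
H = 2.2464 bits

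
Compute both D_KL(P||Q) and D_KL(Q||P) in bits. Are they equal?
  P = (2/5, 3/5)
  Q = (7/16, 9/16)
D_KL(P||Q) = 0.0042, D_KL(Q||P) = 0.0042

KL divergence is not symmetric: D_KL(P||Q) ≠ D_KL(Q||P) in general.

D_KL(P||Q) = 0.0042 bits
D_KL(Q||P) = 0.0042 bits

In this case they happen to be equal (to 4 decimal places).

This asymmetry is why KL divergence is not a true distance metric.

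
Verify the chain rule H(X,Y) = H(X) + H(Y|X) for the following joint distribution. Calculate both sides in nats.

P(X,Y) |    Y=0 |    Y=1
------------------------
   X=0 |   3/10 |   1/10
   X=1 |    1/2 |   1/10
H(X,Y) = 1.1683, H(X) = 0.6730, H(Y|X) = 0.4953 (all in nats)

Chain rule: H(X,Y) = H(X) + H(Y|X)

Left side — joint entropy directly:
H(X,Y) = -Σ p(x,y) log p(x,y) = 1.1683 nats

Right side — compute H(Y|X) from the conditional distributions:
P(X) = (2/5, 3/5), so H(X) = 0.6730 nats
H(Y|X) = Σ_x P(X=x) · H(Y|X=x):
  P(Y|X=0) = (3/4, 1/4), H(Y|X=0) = 0.5623, weight P(X=0) = 2/5
  P(Y|X=1) = (5/6, 1/6), H(Y|X=1) = 0.4506, weight P(X=1) = 3/5
H(Y|X) = 0.4953 nats

H(X) + H(Y|X) = 0.6730 + 0.4953 = 1.1683 nats

Both sides equal 1.1683 nats. ✓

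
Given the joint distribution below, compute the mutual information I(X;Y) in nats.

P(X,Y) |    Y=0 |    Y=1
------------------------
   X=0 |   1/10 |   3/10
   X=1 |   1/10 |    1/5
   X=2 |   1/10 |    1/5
0.0040 nats

Mutual information: I(X;Y) = H(X) + H(Y) - H(X,Y)

Marginals:
P(X) = (2/5, 3/10, 3/10), H(X) = 1.0889 nats
P(Y) = (3/10, 7/10), H(Y) = 0.6109 nats

Joint entropy: H(X,Y) = 1.6957 nats

I(X;Y) = 1.0889 + 0.6109 - 1.6957 = 0.0040 nats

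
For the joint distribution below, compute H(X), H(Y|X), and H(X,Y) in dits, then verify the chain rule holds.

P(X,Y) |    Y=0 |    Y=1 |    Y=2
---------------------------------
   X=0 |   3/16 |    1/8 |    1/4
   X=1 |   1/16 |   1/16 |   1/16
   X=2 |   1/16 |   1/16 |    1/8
H(X,Y) = 0.8889, H(X) = 0.4274, H(Y|X) = 0.4615 (all in dits)

Chain rule: H(X,Y) = H(X) + H(Y|X)

Left side — joint entropy directly:
H(X,Y) = -Σ p(x,y) log p(x,y) = 0.8889 dits

Right side — compute H(Y|X) from the conditional distributions:
P(X) = (9/16, 3/16, 1/4), so H(X) = 0.4274 dits
H(Y|X) = Σ_x P(X=x) · H(Y|X=x):
  P(Y|X=0) = (1/3, 2/9, 4/9), H(Y|X=0) = 0.4607, weight P(X=0) = 9/16
  P(Y|X=1) = (1/3, 1/3, 1/3), H(Y|X=1) = 0.4771, weight P(X=1) = 3/16
  P(Y|X=2) = (1/4, 1/4, 1/2), H(Y|X=2) = 0.4515, weight P(X=2) = 1/4
H(Y|X) = 0.4615 dits

H(X) + H(Y|X) = 0.4274 + 0.4615 = 0.8889 dits

Both sides equal 0.8889 dits. ✓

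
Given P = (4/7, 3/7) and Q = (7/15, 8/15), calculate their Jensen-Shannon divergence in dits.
0.0024 dits

Jensen-Shannon divergence is:
JSD(P||Q) = 0.5 × D_KL(P||M) + 0.5 × D_KL(Q||M)
where M = 0.5 × (P + Q) is the mixture distribution.

M = 0.5 × (4/7, 3/7) + 0.5 × (7/15, 8/15) = (0.519048, 0.480952)

D_KL(P||M) = 0.0024 dits
D_KL(Q||M) = 0.0024 dits

JSD(P||Q) = 0.5 × 0.0024 + 0.5 × 0.0024 = 0.0024 dits

Unlike KL divergence, JSD is symmetric and bounded: 0 ≤ JSD ≤ log(2).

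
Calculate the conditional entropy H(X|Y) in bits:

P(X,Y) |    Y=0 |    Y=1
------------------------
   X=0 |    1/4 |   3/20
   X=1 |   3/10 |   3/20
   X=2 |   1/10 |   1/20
1.4564 bits

Using the chain rule: H(X|Y) = H(X,Y) - H(Y)

First, compute H(X,Y) = 2.3905 bits

Marginal P(Y) = (13/20, 7/20)
H(Y) = 0.9341 bits

H(X|Y) = H(X,Y) - H(Y) = 2.3905 - 0.9341 = 1.4564 bits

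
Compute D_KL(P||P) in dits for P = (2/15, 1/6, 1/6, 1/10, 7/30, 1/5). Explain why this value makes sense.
0.0000 dits

KL divergence satisfies the Gibbs inequality: D_KL(P||Q) ≥ 0 for all distributions P, Q.

D_KL(P||Q) = Σ p(x) log(p(x)/q(x))
Each term is p(x) × log_10(p(x)/p(x)) = p(x) × log_10(1) = 0, so the sum is 0.
D_KL(P||Q) = 0.0000 dits

When P = Q, the KL divergence is exactly 0, as there is no 'divergence' between identical distributions.

This non-negativity is a fundamental property: relative entropy cannot be negative because it measures how different Q is from P.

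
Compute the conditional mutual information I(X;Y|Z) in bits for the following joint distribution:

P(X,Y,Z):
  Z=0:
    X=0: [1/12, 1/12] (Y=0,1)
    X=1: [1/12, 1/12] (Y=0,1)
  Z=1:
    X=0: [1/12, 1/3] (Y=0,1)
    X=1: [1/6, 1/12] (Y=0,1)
0.1059 bits

Conditional mutual information: I(X;Y|Z) = H(X|Z) + H(Y|Z) - H(X,Y|Z)

H(Z) = 0.9183
H(X,Z) = 1.8879 → H(X|Z) = 0.9696
H(Y,Z) = 1.8879 → H(Y|Z) = 0.9696
H(X,Y,Z) = 2.7516 → H(X,Y|Z) = 1.8333

I(X;Y|Z) = 0.9696 + 0.9696 - 1.8333 = 0.1059 bits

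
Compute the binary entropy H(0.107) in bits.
0.4908 bits

The binary entropy function is:
H(p) = -p log(p) - (1-p) log(1-p)

H(0.107) = -0.107 × log_2(0.107) - 0.893 × log_2(0.893)
H(0.107) = 0.4908 bits

Note: Binary entropy is maximized at p=0.5 (H=1 bit) and minimized at p=0 or p=1 (H=0).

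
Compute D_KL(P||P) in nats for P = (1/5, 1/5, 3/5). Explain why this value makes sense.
0.0000 nats

KL divergence satisfies the Gibbs inequality: D_KL(P||Q) ≥ 0 for all distributions P, Q.

D_KL(P||Q) = Σ p(x) log(p(x)/q(x))
Each term is p(x) × log_e(p(x)/p(x)) = p(x) × log_e(1) = 0, so the sum is 0.
D_KL(P||Q) = 0.0000 nats

When P = Q, the KL divergence is exactly 0, as there is no 'divergence' between identical distributions.

This non-negativity is a fundamental property: relative entropy cannot be negative because it measures how different Q is from P.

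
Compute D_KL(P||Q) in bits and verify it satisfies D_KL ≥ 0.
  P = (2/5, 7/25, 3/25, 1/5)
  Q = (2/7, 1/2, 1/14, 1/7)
0.1469 bits

KL divergence satisfies the Gibbs inequality: D_KL(P||Q) ≥ 0 for all distributions P, Q.

D_KL(P||Q) = Σ p(x) log(p(x)/q(x))
Term by term:
  x=0: 2/5 × log_2[(2/5)/(2/7)] = 0.1942
  x=1: 7/25 × log_2[(7/25)/(1/2)] = -0.2342
  x=2: 3/25 × log_2[(3/25)/(1/14)] = 0.0898
  x=3: 1/5 × log_2[(1/5)/(1/7)] = 0.0971
D_KL(P||Q) = 0.1469 bits

D_KL(P||Q) = 0.1469 ≥ 0 ✓

This non-negativity is a fundamental property: relative entropy cannot be negative because it measures how different Q is from P.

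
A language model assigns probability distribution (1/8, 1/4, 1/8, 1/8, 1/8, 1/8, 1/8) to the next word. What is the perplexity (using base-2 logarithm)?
6.7272

Perplexity is 2^H (or exp(H) for natural log).

First, H = -Σ p log p = 2.7500 bits
Perplexity = 2^2.7500 = 6.7272

Interpretation: The model's uncertainty is equivalent to choosing uniformly among 6.7 options.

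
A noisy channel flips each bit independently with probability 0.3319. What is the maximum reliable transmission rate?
0.0831 bits

For a binary symmetric channel (BSC) with error probability p:
Capacity C = 1 - H(p) bits per symbol

where H(p) = -p log₂(p) - (1-p) log₂(1-p) is the binary entropy function.

H(0.3319) = 0.9169 bits
C = 1 - 0.9169 = 0.0831 bits per symbol

This means we can reliably transmit up to 0.0831 bits of information per channel use.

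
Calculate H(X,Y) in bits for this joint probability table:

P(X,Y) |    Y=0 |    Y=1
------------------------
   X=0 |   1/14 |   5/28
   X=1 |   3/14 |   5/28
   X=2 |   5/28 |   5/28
2.5235 bits

Joint entropy is H(X,Y) = -Σ_{x,y} p(x,y) log p(x,y).

Summing over all non-zero entries:
H(X,Y) = -[1/14·log_2(1/14) + 5/28·log_2(5/28) + 3/14·log_2(3/14) + 5/28·log_2(5/28) + 5/28·log_2(5/28) + 5/28·log_2(5/28)]
H(X,Y) = 2.5235 bits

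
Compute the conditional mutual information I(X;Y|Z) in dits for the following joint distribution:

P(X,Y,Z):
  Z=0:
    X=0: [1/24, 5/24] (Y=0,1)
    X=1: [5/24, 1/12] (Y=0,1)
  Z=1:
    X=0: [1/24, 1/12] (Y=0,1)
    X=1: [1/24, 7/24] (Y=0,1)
0.0429 dits

Conditional mutual information: I(X;Y|Z) = H(X|Z) + H(Y|Z) - H(X,Y|Z)

H(Z) = 0.2995
H(X,Z) = 0.5785 → H(X|Z) = 0.2790
H(Y,Z) = 0.5563 → H(Y|Z) = 0.2567
H(X,Y,Z) = 0.7923 → H(X,Y|Z) = 0.4928

I(X;Y|Z) = 0.2790 + 0.2567 - 0.4928 = 0.0429 dits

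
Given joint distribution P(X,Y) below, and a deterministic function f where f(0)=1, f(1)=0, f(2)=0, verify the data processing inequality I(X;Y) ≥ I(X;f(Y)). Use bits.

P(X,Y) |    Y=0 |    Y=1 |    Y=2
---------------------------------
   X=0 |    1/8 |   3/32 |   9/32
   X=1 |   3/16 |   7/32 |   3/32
I(X;Y) = 0.1169, I(X;f(Y)) = 0.0132, inequality holds: 0.1169 ≥ 0.0132

Data Processing Inequality: For any Markov chain X → Y → Z, we have I(X;Y) ≥ I(X;Z).

Here Z = f(Y) is a deterministic function of Y, forming X → Y → Z.

Original I(X;Y) = 0.1169 bits

After applying f:
P(X,Z) where Z=f(Y):
- P(X,Z=0) = P(X,Y=1) + P(X,Y=2)
- P(X,Z=1) = P(X,Y=0)

I(X;Z) = I(X;f(Y)) = 0.0132 bits

Verification: 0.1169 ≥ 0.0132 ✓

Information cannot be created by processing; the function f can only lose information about X.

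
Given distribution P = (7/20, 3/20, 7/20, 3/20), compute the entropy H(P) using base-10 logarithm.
0.5663 dits

Shannon entropy is H(X) = -Σ p(x) log p(x).

For P = (7/20, 3/20, 7/20, 3/20):
H = -7/20 × log_10(7/20) -3/20 × log_10(3/20) -7/20 × log_10(7/20) -3/20 × log_10(3/20)
H = 0.5663 dits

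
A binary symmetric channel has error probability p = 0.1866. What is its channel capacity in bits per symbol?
0.3057 bits

For a binary symmetric channel (BSC) with error probability p:
Capacity C = 1 - H(p) bits per symbol

where H(p) = -p log₂(p) - (1-p) log₂(1-p) is the binary entropy function.

H(0.1866) = 0.6943 bits
C = 1 - 0.6943 = 0.3057 bits per symbol

This means we can reliably transmit up to 0.3057 bits of information per channel use.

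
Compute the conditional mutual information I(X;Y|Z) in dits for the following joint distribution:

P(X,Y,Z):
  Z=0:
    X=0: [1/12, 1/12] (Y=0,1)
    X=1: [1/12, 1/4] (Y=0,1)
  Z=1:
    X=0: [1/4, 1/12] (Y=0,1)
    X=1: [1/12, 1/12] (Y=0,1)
0.0133 dits

Conditional mutual information: I(X;Y|Z) = H(X|Z) + H(Y|Z) - H(X,Y|Z)

H(Z) = 0.3010
H(X,Z) = 0.5775 → H(X|Z) = 0.2764
H(Y,Z) = 0.5775 → H(Y|Z) = 0.2764
H(X,Y,Z) = 0.8406 → H(X,Y|Z) = 0.5396

I(X;Y|Z) = 0.2764 + 0.2764 - 0.5396 = 0.0133 dits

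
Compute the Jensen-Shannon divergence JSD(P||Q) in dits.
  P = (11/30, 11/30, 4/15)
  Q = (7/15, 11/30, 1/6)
0.0038 dits

Jensen-Shannon divergence is:
JSD(P||Q) = 0.5 × D_KL(P||M) + 0.5 × D_KL(Q||M)
where M = 0.5 × (P + Q) is the mixture distribution.

M = 0.5 × (11/30, 11/30, 4/15) + 0.5 × (7/15, 11/30, 1/6) = (5/12, 11/30, 0.216667)

D_KL(P||M) = 0.0037 dits
D_KL(Q||M) = 0.0040 dits

JSD(P||Q) = 0.5 × 0.0037 + 0.5 × 0.0040 = 0.0038 dits

Unlike KL divergence, JSD is symmetric and bounded: 0 ≤ JSD ≤ log(2).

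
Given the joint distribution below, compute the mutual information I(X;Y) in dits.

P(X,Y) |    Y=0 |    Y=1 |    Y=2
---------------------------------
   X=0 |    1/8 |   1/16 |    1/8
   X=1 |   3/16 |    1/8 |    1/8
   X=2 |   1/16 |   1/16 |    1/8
0.0089 dits

Mutual information: I(X;Y) = H(X) + H(Y) - H(X,Y)

Marginals:
P(X) = (5/16, 7/16, 1/4), H(X) = 0.4654 dits
P(Y) = (3/8, 1/4, 3/8), H(Y) = 0.4700 dits

Joint entropy: H(X,Y) = 0.9265 dits

I(X;Y) = 0.4654 + 0.4700 - 0.9265 = 0.0089 dits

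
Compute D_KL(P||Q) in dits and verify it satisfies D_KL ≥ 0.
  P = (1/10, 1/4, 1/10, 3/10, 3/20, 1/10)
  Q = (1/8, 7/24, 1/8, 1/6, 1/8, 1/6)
0.0302 dits

KL divergence satisfies the Gibbs inequality: D_KL(P||Q) ≥ 0 for all distributions P, Q.

D_KL(P||Q) = Σ p(x) log(p(x)/q(x))
Term by term:
  x=0: 1/10 × log_10[(1/10)/(1/8)] = -0.0097
  x=1: 1/4 × log_10[(1/4)/(7/24)] = -0.0167
  x=2: 1/10 × log_10[(1/10)/(1/8)] = -0.0097
  x=3: 3/10 × log_10[(3/10)/(1/6)] = 0.0766
  x=4: 3/20 × log_10[(3/20)/(1/8)] = 0.0119
  x=5: 1/10 × log_10[(1/10)/(1/6)] = -0.0222
D_KL(P||Q) = 0.0302 dits

D_KL(P||Q) = 0.0302 ≥ 0 ✓

This non-negativity is a fundamental property: relative entropy cannot be negative because it measures how different Q is from P.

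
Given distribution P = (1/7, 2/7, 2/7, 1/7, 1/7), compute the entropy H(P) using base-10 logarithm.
0.6731 dits

Shannon entropy is H(X) = -Σ p(x) log p(x).

For P = (1/7, 2/7, 2/7, 1/7, 1/7):
H = -1/7 × log_10(1/7) -2/7 × log_10(2/7) -2/7 × log_10(2/7) -1/7 × log_10(1/7) -1/7 × log_10(1/7)
H = 0.6731 dits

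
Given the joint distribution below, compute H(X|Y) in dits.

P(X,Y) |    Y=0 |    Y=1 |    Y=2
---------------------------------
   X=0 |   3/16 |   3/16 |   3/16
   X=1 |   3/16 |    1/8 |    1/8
0.2956 dits

Using the chain rule: H(X|Y) = H(X,Y) - H(Y)

First, compute H(X,Y) = 0.7710 dits

Marginal P(Y) = (3/8, 5/16, 5/16)
H(Y) = 0.4755 dits

H(X|Y) = H(X,Y) - H(Y) = 0.7710 - 0.4755 = 0.2956 dits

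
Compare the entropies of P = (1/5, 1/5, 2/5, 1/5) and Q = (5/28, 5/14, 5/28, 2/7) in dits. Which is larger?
Q

Computing entropies in dits:
H(P) = 0.5786
H(Q) = 0.5824

Distribution Q has higher entropy.

Intuition: The distribution closer to uniform (more spread out) has higher entropy.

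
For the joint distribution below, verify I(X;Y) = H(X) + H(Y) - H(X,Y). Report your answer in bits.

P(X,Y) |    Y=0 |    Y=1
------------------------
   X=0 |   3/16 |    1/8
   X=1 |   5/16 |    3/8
I(X;Y) = 0.0132 bits

Mutual information has multiple equivalent forms:
- I(X;Y) = H(X) - H(X|Y)
- I(X;Y) = H(Y) - H(Y|X)
- I(X;Y) = H(X) + H(Y) - H(X,Y)

Computing all quantities:
H(X) = 0.8960, H(Y) = 1.0000, H(X,Y) = 1.8829
H(X|Y) = 0.8829, H(Y|X) = 0.9868

Verification:
H(X) - H(X|Y) = 0.8960 - 0.8829 = 0.0132
H(Y) - H(Y|X) = 1.0000 - 0.9868 = 0.0132
H(X) + H(Y) - H(X,Y) = 0.8960 + 1.0000 - 1.8829 = 0.0132

All forms give I(X;Y) = 0.0132 bits. ✓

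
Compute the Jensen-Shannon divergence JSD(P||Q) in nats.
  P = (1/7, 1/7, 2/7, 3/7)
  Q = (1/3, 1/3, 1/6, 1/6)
0.0769 nats

Jensen-Shannon divergence is:
JSD(P||Q) = 0.5 × D_KL(P||M) + 0.5 × D_KL(Q||M)
where M = 0.5 × (P + Q) is the mixture distribution.

M = 0.5 × (1/7, 1/7, 2/7, 3/7) + 0.5 × (1/3, 1/3, 1/6, 1/6) = (5/21, 5/21, 0.22619, 0.297619)

D_KL(P||M) = 0.0771 nats
D_KL(Q||M) = 0.0768 nats

JSD(P||Q) = 0.5 × 0.0771 + 0.5 × 0.0768 = 0.0769 nats

Unlike KL divergence, JSD is symmetric and bounded: 0 ≤ JSD ≤ log(2).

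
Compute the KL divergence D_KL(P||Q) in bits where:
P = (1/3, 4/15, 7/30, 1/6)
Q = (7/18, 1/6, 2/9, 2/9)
0.0539 bits

KL divergence: D_KL(P||Q) = Σ p(x) log(p(x)/q(x))

Computing term by term:
  x=0: 1/3 × log_2[(1/3)/(7/18)] = 1/3 × -0.2224 = -0.0741
  x=1: 4/15 × log_2[(4/15)/(1/6)] = 4/15 × 0.6781 = 0.1808
  x=2: 7/30 × log_2[(7/30)/(2/9)] = 7/30 × 0.0704 = 0.0164
  x=3: 1/6 × log_2[(1/6)/(2/9)] = 1/6 × -0.4150 = -0.0692

D_KL(P||Q) = 0.0539 bits

Note: KL divergence is always non-negative and equals 0 iff P = Q.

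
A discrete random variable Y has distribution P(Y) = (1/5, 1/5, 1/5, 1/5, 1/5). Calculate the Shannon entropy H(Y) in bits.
2.3219 bits

Shannon entropy is H(X) = -Σ p(x) log p(x).

For P = (1/5, 1/5, 1/5, 1/5, 1/5):
H = -1/5 × log_2(1/5) -1/5 × log_2(1/5) -1/5 × log_2(1/5) -1/5 × log_2(1/5) -1/5 × log_2(1/5)
H = 2.3219 bits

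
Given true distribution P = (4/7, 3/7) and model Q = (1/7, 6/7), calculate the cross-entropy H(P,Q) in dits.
0.5116 dits

Cross-entropy: H(P,Q) = -Σ p(x) log q(x)

Alternatively: H(P,Q) = H(P) + D_KL(P||Q)
H(P) = 0.2966 dits
D_KL(P||Q) = 0.2150 dits

H(P,Q) = 0.2966 + 0.2150 = 0.5116 dits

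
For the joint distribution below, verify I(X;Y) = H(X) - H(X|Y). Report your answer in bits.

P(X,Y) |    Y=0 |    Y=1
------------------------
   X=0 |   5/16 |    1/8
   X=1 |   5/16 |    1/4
I(X;Y) = 0.0193 bits

Mutual information has multiple equivalent forms:
- I(X;Y) = H(X) - H(X|Y)
- I(X;Y) = H(Y) - H(Y|X)
- I(X;Y) = H(X) + H(Y) - H(X,Y)

Computing all quantities:
H(X) = 0.9887, H(Y) = 0.9544, H(X,Y) = 1.9238
H(X|Y) = 0.9694, H(Y|X) = 0.9351

Verification:
H(X) - H(X|Y) = 0.9887 - 0.9694 = 0.0193
H(Y) - H(Y|X) = 0.9544 - 0.9351 = 0.0193
H(X) + H(Y) - H(X,Y) = 0.9887 + 0.9544 - 1.9238 = 0.0193

All forms give I(X;Y) = 0.0193 bits. ✓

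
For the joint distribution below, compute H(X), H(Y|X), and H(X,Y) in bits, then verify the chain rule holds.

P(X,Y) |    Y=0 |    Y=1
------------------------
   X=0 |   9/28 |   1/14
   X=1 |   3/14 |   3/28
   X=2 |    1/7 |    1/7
H(X,Y) = 2.4219, H(X) = 1.5722, H(Y|X) = 0.8496 (all in bits)

Chain rule: H(X,Y) = H(X) + H(Y|X)

Left side — joint entropy directly:
H(X,Y) = -Σ p(x,y) log p(x,y) = 2.4219 bits

Right side — compute H(Y|X) from the conditional distributions:
P(X) = (11/28, 9/28, 2/7), so H(X) = 1.5722 bits
H(Y|X) = Σ_x P(X=x) · H(Y|X=x):
  P(Y|X=0) = (9/11, 2/11), H(Y|X=0) = 0.6840, weight P(X=0) = 11/28
  P(Y|X=1) = (2/3, 1/3), H(Y|X=1) = 0.9183, weight P(X=1) = 9/28
  P(Y|X=2) = (1/2, 1/2), H(Y|X=2) = 1.0000, weight P(X=2) = 2/7
H(Y|X) = 0.8496 bits

H(X) + H(Y|X) = 1.5722 + 0.8496 = 2.4219 bits

Both sides equal 2.4219 bits. ✓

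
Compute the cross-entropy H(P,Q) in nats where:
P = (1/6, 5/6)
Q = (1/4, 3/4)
0.4708 nats

Cross-entropy: H(P,Q) = -Σ p(x) log q(x)

Alternatively: H(P,Q) = H(P) + D_KL(P||Q)
H(P) = 0.4506 nats
D_KL(P||Q) = 0.0202 nats

H(P,Q) = 0.4506 + 0.0202 = 0.4708 nats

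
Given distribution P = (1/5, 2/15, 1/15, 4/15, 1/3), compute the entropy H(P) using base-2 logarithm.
2.1493 bits

Shannon entropy is H(X) = -Σ p(x) log p(x).

For P = (1/5, 2/15, 1/15, 4/15, 1/3):
H = -1/5 × log_2(1/5) -2/15 × log_2(2/15) -1/15 × log_2(1/15) -4/15 × log_2(4/15) -1/3 × log_2(1/3)
H = 2.1493 bits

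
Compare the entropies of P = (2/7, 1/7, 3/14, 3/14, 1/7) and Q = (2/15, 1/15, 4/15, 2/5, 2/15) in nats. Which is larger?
P

Computing entropies in nats:
H(P) = 1.5741
H(Q) = 1.4368

Distribution P has higher entropy.

Intuition: The distribution closer to uniform (more spread out) has higher entropy.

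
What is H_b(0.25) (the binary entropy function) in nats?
0.5623 nats

The binary entropy function is:
H(p) = -p log(p) - (1-p) log(1-p)

H(0.25) = -0.25 × log_e(0.25) - 0.75 × log_e(0.75)
H(0.25) = 0.5623 nats

Note: Binary entropy is maximized at p=0.5 (H=1 bit) and minimized at p=0 or p=1 (H=0).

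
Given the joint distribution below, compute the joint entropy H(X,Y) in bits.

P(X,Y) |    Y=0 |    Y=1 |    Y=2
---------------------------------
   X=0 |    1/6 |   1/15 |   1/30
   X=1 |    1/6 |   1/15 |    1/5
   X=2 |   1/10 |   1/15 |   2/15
2.9908 bits

Joint entropy is H(X,Y) = -Σ_{x,y} p(x,y) log p(x,y).

Summing over all non-zero entries:
H(X,Y) = -[1/6·log_2(1/6) + 1/15·log_2(1/15) + 1/30·log_2(1/30) + 1/6·log_2(1/6) + 1/15·log_2(1/15) + 1/5·log_2(1/5) + 1/10·log_2(1/10) + 1/15·log_2(1/15) + 2/15·log_2(2/15)]
H(X,Y) = 2.9908 bits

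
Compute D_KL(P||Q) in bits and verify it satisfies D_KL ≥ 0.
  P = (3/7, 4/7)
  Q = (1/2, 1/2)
0.0148 bits

KL divergence satisfies the Gibbs inequality: D_KL(P||Q) ≥ 0 for all distributions P, Q.

D_KL(P||Q) = Σ p(x) log(p(x)/q(x))
Term by term:
  x=0: 3/7 × log_2[(3/7)/(1/2)] = -0.0953
  x=1: 4/7 × log_2[(4/7)/(1/2)] = 0.1101
D_KL(P||Q) = 0.0148 bits

D_KL(P||Q) = 0.0148 ≥ 0 ✓

This non-negativity is a fundamental property: relative entropy cannot be negative because it measures how different Q is from P.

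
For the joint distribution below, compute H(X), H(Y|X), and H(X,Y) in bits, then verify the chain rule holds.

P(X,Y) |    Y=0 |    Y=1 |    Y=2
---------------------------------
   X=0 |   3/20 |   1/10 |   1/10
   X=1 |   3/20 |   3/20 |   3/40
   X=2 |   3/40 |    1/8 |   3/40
H(X,Y) = 3.1118, H(X) = 1.5729, H(Y|X) = 1.5389 (all in bits)

Chain rule: H(X,Y) = H(X) + H(Y|X)

Left side — joint entropy directly:
H(X,Y) = -Σ p(x,y) log p(x,y) = 3.1118 bits

Right side — compute H(Y|X) from the conditional distributions:
P(X) = (7/20, 3/8, 11/40), so H(X) = 1.5729 bits
H(Y|X) = Σ_x P(X=x) · H(Y|X=x):
  P(Y|X=0) = (3/7, 2/7, 2/7), H(Y|X=0) = 1.5567, weight P(X=0) = 7/20
  P(Y|X=1) = (2/5, 2/5, 1/5), H(Y|X=1) = 1.5219, weight P(X=1) = 3/8
  P(Y|X=2) = (3/11, 5/11, 3/11), H(Y|X=2) = 1.5395, weight P(X=2) = 11/40
H(Y|X) = 1.5389 bits

H(X) + H(Y|X) = 1.5729 + 1.5389 = 3.1118 bits

Both sides equal 3.1118 bits. ✓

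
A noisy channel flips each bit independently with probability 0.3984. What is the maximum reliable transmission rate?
0.0300 bits

For a binary symmetric channel (BSC) with error probability p:
Capacity C = 1 - H(p) bits per symbol

where H(p) = -p log₂(p) - (1-p) log₂(1-p) is the binary entropy function.

H(0.3984) = 0.9700 bits
C = 1 - 0.9700 = 0.0300 bits per symbol

This means we can reliably transmit up to 0.0300 bits of information per channel use.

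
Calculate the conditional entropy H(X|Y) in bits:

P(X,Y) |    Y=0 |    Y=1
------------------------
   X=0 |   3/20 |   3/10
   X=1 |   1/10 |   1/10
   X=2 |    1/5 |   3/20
1.4782 bits

Using the chain rule: H(X|Y) = H(X,Y) - H(Y)

First, compute H(X,Y) = 2.4710 bits

Marginal P(Y) = (9/20, 11/20)
H(Y) = 0.9928 bits

H(X|Y) = H(X,Y) - H(Y) = 2.4710 - 0.9928 = 1.4782 bits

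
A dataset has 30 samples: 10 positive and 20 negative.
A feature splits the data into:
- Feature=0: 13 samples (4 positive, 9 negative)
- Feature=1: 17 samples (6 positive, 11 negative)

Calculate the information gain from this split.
0.0016 bits

Information Gain = H(Y) - H(Y|Feature)

Before split:
P(positive) = 10/30 = 0.3333
H(Y) = 0.9183 bits

After split:
Feature=0: H = 0.8905 bits (weight = 13/30)
Feature=1: H = 0.9367 bits (weight = 17/30)
H(Y|Feature) = (13/30)×0.8905 + (17/30)×0.9367 = 0.9167 bits

Information Gain = 0.9183 - 0.9167 = 0.0016 bits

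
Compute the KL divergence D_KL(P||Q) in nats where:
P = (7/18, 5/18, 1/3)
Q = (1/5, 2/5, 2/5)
0.0965 nats

KL divergence: D_KL(P||Q) = Σ p(x) log(p(x)/q(x))

Computing term by term:
  x=0: 7/18 × log_e[(7/18)/(1/5)] = 7/18 × 0.6650 = 0.2586
  x=1: 5/18 × log_e[(5/18)/(2/5)] = 5/18 × -0.3646 = -0.1013
  x=2: 1/3 × log_e[(1/3)/(2/5)] = 1/3 × -0.1823 = -0.0608

D_KL(P||Q) = 0.0965 nats

Note: KL divergence is always non-negative and equals 0 iff P = Q.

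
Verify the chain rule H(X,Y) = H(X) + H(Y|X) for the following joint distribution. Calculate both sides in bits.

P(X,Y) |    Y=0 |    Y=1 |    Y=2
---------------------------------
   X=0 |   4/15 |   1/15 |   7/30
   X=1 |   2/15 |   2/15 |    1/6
H(X,Y) = 2.4649, H(X) = 0.9871, H(Y|X) = 1.4777 (all in bits)

Chain rule: H(X,Y) = H(X) + H(Y|X)

Left side — joint entropy directly:
H(X,Y) = -Σ p(x,y) log p(x,y) = 2.4649 bits

Right side — compute H(Y|X) from the conditional distributions:
P(X) = (17/30, 13/30), so H(X) = 0.9871 bits
H(Y|X) = Σ_x P(X=x) · H(Y|X=x):
  P(Y|X=0) = (8/17, 2/17, 7/17), H(Y|X=0) = 1.4021, weight P(X=0) = 17/30
  P(Y|X=1) = (4/13, 4/13, 5/13), H(Y|X=1) = 1.5766, weight P(X=1) = 13/30
H(Y|X) = 1.4777 bits

H(X) + H(Y|X) = 0.9871 + 1.4777 = 2.4649 bits

Both sides equal 2.4649 bits. ✓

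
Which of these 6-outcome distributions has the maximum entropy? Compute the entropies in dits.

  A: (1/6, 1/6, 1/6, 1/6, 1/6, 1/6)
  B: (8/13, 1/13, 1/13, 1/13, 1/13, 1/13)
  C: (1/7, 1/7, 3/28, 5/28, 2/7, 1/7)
A

For a discrete distribution over n outcomes, entropy is maximized by the uniform distribution.

Computing entropies:
H(A) = 0.7782 dits
H(B) = 0.5582 dits
H(C) = 0.7552 dits

The uniform distribution (where all probabilities equal 1/6) achieves the maximum entropy of log_10(6) = 0.7782 dits.

Distribution A has the highest entropy.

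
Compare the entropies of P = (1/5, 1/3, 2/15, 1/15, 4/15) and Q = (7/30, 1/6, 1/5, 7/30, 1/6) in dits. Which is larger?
Q

Computing entropies in dits:
H(P) = 0.6470
H(Q) = 0.6941

Distribution Q has higher entropy.

Intuition: The distribution closer to uniform (more spread out) has higher entropy.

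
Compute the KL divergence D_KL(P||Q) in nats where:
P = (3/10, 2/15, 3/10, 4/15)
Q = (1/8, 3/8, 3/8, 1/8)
0.2599 nats

KL divergence: D_KL(P||Q) = Σ p(x) log(p(x)/q(x))

Computing term by term:
  x=0: 3/10 × log_e[(3/10)/(1/8)] = 3/10 × 0.8755 = 0.2626
  x=1: 2/15 × log_e[(2/15)/(3/8)] = 2/15 × -1.0341 = -0.1379
  x=2: 3/10 × log_e[(3/10)/(3/8)] = 3/10 × -0.2231 = -0.0669
  x=3: 4/15 × log_e[(4/15)/(1/8)] = 4/15 × 0.7577 = 0.2020

D_KL(P||Q) = 0.2599 nats

Note: KL divergence is always non-negative and equals 0 iff P = Q.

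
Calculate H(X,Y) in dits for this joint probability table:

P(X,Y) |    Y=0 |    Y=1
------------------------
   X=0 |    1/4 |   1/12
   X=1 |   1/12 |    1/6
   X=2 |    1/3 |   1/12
0.7090 dits

Joint entropy is H(X,Y) = -Σ_{x,y} p(x,y) log p(x,y).

Summing over all non-zero entries:
H(X,Y) = -[1/4·log_10(1/4) + 1/12·log_10(1/12) + 1/12·log_10(1/12) + 1/6·log_10(1/6) + 1/3·log_10(1/3) + 1/12·log_10(1/12)]
H(X,Y) = 0.7090 dits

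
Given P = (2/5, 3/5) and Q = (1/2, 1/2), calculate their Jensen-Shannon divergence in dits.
0.0022 dits

Jensen-Shannon divergence is:
JSD(P||Q) = 0.5 × D_KL(P||M) + 0.5 × D_KL(Q||M)
where M = 0.5 × (P + Q) is the mixture distribution.

M = 0.5 × (2/5, 3/5) + 0.5 × (1/2, 1/2) = (9/20, 11/20)

D_KL(P||M) = 0.0022 dits
D_KL(Q||M) = 0.0022 dits

JSD(P||Q) = 0.5 × 0.0022 + 0.5 × 0.0022 = 0.0022 dits

Unlike KL divergence, JSD is symmetric and bounded: 0 ≤ JSD ≤ log(2).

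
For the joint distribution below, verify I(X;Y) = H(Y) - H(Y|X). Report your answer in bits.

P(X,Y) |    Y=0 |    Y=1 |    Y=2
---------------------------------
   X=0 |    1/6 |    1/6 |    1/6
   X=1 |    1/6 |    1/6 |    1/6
I(X;Y) = 0.0000 bits

Mutual information has multiple equivalent forms:
- I(X;Y) = H(X) - H(X|Y)
- I(X;Y) = H(Y) - H(Y|X)
- I(X;Y) = H(X) + H(Y) - H(X,Y)

Computing all quantities:
H(X) = 1.0000, H(Y) = 1.5850, H(X,Y) = 2.5850
H(X|Y) = 1.0000, H(Y|X) = 1.5850

Verification:
H(X) - H(X|Y) = 1.0000 - 1.0000 = 0.0000
H(Y) - H(Y|X) = 1.5850 - 1.5850 = 0.0000
H(X) + H(Y) - H(X,Y) = 1.0000 + 1.5850 - 2.5850 = 0.0000

All forms give I(X;Y) = 0.0000 bits. ✓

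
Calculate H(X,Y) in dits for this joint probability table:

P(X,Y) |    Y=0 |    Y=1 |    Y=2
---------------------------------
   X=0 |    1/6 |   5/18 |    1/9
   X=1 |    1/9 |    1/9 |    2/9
0.7475 dits

Joint entropy is H(X,Y) = -Σ_{x,y} p(x,y) log p(x,y).

Summing over all non-zero entries:
H(X,Y) = -[1/6·log_10(1/6) + 5/18·log_10(5/18) + 1/9·log_10(1/9) + 1/9·log_10(1/9) + 1/9·log_10(1/9) + 2/9·log_10(2/9)]
H(X,Y) = 0.7475 dits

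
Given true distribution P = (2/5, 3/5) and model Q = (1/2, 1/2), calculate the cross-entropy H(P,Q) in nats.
0.6931 nats

Cross-entropy: H(P,Q) = -Σ p(x) log q(x)

Alternatively: H(P,Q) = H(P) + D_KL(P||Q)
H(P) = 0.6730 nats
D_KL(P||Q) = 0.0201 nats

H(P,Q) = 0.6730 + 0.0201 = 0.6931 nats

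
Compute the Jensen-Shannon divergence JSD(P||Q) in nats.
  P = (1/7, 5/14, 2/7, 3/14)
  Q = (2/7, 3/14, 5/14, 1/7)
0.0267 nats

Jensen-Shannon divergence is:
JSD(P||Q) = 0.5 × D_KL(P||M) + 0.5 × D_KL(Q||M)
where M = 0.5 × (P + Q) is the mixture distribution.

M = 0.5 × (1/7, 5/14, 2/7, 3/14) + 0.5 × (2/7, 3/14, 5/14, 1/7) = (3/14, 2/7, 9/28, 5/28)

D_KL(P||M) = 0.0272 nats
D_KL(Q||M) = 0.0263 nats

JSD(P||Q) = 0.5 × 0.0272 + 0.5 × 0.0263 = 0.0267 nats

Unlike KL divergence, JSD is symmetric and bounded: 0 ≤ JSD ≤ log(2).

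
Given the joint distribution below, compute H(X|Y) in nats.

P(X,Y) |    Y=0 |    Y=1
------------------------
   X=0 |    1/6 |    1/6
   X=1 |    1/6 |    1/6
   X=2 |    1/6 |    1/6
1.0986 nats

Using the chain rule: H(X|Y) = H(X,Y) - H(Y)

First, compute H(X,Y) = 1.7918 nats

Marginal P(Y) = (1/2, 1/2)
H(Y) = 0.6931 nats

H(X|Y) = H(X,Y) - H(Y) = 1.7918 - 0.6931 = 1.0986 nats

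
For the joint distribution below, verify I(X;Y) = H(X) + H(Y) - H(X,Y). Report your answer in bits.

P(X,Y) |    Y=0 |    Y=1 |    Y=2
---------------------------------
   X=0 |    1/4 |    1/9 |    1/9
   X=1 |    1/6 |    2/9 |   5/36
I(X;Y) = 0.0393 bits

Mutual information has multiple equivalent forms:
- I(X;Y) = H(X) - H(X|Y)
- I(X;Y) = H(Y) - H(Y|X)
- I(X;Y) = H(X) + H(Y) - H(X,Y)

Computing all quantities:
H(X) = 0.9978, H(Y) = 1.5546, H(X,Y) = 2.5130
H(X|Y) = 0.9584, H(Y|X) = 1.5152

Verification:
H(X) - H(X|Y) = 0.9978 - 0.9584 = 0.0393
H(Y) - H(Y|X) = 1.5546 - 1.5152 = 0.0393
H(X) + H(Y) - H(X,Y) = 0.9978 + 1.5546 - 2.5130 = 0.0393

All forms give I(X;Y) = 0.0393 bits. ✓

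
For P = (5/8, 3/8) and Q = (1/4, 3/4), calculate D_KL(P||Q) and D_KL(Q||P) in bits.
D_KL(P||Q) = 0.4512, D_KL(Q||P) = 0.4195

KL divergence is not symmetric: D_KL(P||Q) ≠ D_KL(Q||P) in general.

D_KL(P||Q) = 0.4512 bits
D_KL(Q||P) = 0.4195 bits

No, they are not equal!

This asymmetry is why KL divergence is not a true distance metric.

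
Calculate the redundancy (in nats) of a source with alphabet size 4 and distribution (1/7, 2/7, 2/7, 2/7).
0.0345 nats

Redundancy measures how far a source is from maximum entropy:
R = H_max - H(X)

Maximum entropy for 4 symbols: H_max = log_e(4) = 1.3863 nats
Actual entropy: H(X) = 1.3518 nats
Redundancy: R = 1.3863 - 1.3518 = 0.0345 nats

This redundancy represents potential for compression: the source could be compressed by 0.0345 nats per symbol.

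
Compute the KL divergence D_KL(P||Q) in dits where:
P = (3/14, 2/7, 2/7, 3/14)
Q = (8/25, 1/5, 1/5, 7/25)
0.0263 dits

KL divergence: D_KL(P||Q) = Σ p(x) log(p(x)/q(x))

Computing term by term:
  x=0: 3/14 × log_10[(3/14)/(8/25)] = 3/14 × -0.1742 = -0.0373
  x=1: 2/7 × log_10[(2/7)/(1/5)] = 2/7 × 0.1549 = 0.0443
  x=2: 2/7 × log_10[(2/7)/(1/5)] = 2/7 × 0.1549 = 0.0443
  x=3: 3/14 × log_10[(3/14)/(7/25)] = 3/14 × -0.1162 = -0.0249

D_KL(P||Q) = 0.0263 dits

Note: KL divergence is always non-negative and equals 0 iff P = Q.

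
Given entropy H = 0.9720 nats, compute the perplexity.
2.6432

Perplexity is e^H (or exp(H) for natural log).

H = 0.9720 nats
Perplexity = e^0.9720 = 2.6432

Interpretation: The model's uncertainty is equivalent to choosing uniformly among 2.6 options.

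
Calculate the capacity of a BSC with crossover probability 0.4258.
0.0159 bits

For a binary symmetric channel (BSC) with error probability p:
Capacity C = 1 - H(p) bits per symbol

where H(p) = -p log₂(p) - (1-p) log₂(1-p) is the binary entropy function.

H(0.4258) = 0.9841 bits
C = 1 - 0.9841 = 0.0159 bits per symbol

This means we can reliably transmit up to 0.0159 bits of information per channel use.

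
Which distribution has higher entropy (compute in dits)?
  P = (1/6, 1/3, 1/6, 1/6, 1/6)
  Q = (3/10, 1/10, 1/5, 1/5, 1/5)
P

Computing entropies in dits:
H(P) = 0.6778
H(Q) = 0.6762

Distribution P has higher entropy.

Intuition: The distribution closer to uniform (more spread out) has higher entropy.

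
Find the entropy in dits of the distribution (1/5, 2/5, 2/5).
0.4581 dits

Shannon entropy is H(X) = -Σ p(x) log p(x).

For P = (1/5, 2/5, 2/5):
H = -1/5 × log_10(1/5) -2/5 × log_10(2/5) -2/5 × log_10(2/5)
H = 0.4581 dits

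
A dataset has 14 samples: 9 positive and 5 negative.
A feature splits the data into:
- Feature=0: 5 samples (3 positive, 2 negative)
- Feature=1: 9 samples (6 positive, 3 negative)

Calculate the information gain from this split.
0.0032 bits

Information Gain = H(Y) - H(Y|Feature)

Before split:
P(positive) = 9/14 = 0.6429
H(Y) = 0.9403 bits

After split:
Feature=0: H = 0.9710 bits (weight = 5/14)
Feature=1: H = 0.9183 bits (weight = 9/14)
H(Y|Feature) = (5/14)×0.9710 + (9/14)×0.9183 = 0.9371 bits

Information Gain = 0.9403 - 0.9371 = 0.0032 bits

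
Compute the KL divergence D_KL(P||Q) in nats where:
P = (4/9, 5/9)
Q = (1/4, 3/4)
0.0890 nats

KL divergence: D_KL(P||Q) = Σ p(x) log(p(x)/q(x))

Computing term by term:
  x=0: 4/9 × log_e[(4/9)/(1/4)] = 4/9 × 0.5754 = 0.2557
  x=1: 5/9 × log_e[(5/9)/(3/4)] = 5/9 × -0.3001 = -0.1667

D_KL(P||Q) = 0.0890 nats

Note: KL divergence is always non-negative and equals 0 iff P = Q.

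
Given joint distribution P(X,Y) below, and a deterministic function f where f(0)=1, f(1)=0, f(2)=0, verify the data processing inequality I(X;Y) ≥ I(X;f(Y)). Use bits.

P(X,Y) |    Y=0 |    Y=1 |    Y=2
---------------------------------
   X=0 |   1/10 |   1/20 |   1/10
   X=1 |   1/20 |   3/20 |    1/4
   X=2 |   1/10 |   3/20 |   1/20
I(X;Y) = 0.1324, I(X;f(Y)) = 0.0666, inequality holds: 0.1324 ≥ 0.0666

Data Processing Inequality: For any Markov chain X → Y → Z, we have I(X;Y) ≥ I(X;Z).

Here Z = f(Y) is a deterministic function of Y, forming X → Y → Z.

Original I(X;Y) = 0.1324 bits

After applying f:
P(X,Z) where Z=f(Y):
- P(X,Z=0) = P(X,Y=1) + P(X,Y=2)
- P(X,Z=1) = P(X,Y=0)

I(X;Z) = I(X;f(Y)) = 0.0666 bits

Verification: 0.1324 ≥ 0.0666 ✓

Information cannot be created by processing; the function f can only lose information about X.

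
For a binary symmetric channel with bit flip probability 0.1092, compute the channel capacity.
0.5025 bits

For a binary symmetric channel (BSC) with error probability p:
Capacity C = 1 - H(p) bits per symbol

where H(p) = -p log₂(p) - (1-p) log₂(1-p) is the binary entropy function.

H(0.1092) = 0.4975 bits
C = 1 - 0.4975 = 0.5025 bits per symbol

This means we can reliably transmit up to 0.5025 bits of information per channel use.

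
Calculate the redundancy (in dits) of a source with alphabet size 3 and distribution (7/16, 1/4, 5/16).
0.0117 dits

Redundancy measures how far a source is from maximum entropy:
R = H_max - H(X)

Maximum entropy for 3 symbols: H_max = log_10(3) = 0.4771 dits
Actual entropy: H(X) = 0.4654 dits
Redundancy: R = 0.4771 - 0.4654 = 0.0117 dits

This redundancy represents potential for compression: the source could be compressed by 0.0117 dits per symbol.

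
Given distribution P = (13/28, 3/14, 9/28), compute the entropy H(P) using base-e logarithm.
1.0511 nats

Shannon entropy is H(X) = -Σ p(x) log p(x).

For P = (13/28, 3/14, 9/28):
H = -13/28 × log_e(13/28) -3/14 × log_e(3/14) -9/28 × log_e(9/28)
H = 1.0511 nats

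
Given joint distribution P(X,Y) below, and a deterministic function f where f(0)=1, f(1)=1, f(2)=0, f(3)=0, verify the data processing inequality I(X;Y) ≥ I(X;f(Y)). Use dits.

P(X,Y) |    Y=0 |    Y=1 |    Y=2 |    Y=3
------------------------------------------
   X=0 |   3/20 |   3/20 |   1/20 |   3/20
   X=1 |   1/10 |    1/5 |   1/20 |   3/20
I(X;Y) = 0.0037, I(X;f(Y)) = 0.0000, inequality holds: 0.0037 ≥ 0.0000

Data Processing Inequality: For any Markov chain X → Y → Z, we have I(X;Y) ≥ I(X;Z).

Here Z = f(Y) is a deterministic function of Y, forming X → Y → Z.

Original I(X;Y) = 0.0037 dits

After applying f:
P(X,Z) where Z=f(Y):
- P(X,Z=0) = P(X,Y=2) + P(X,Y=3)
- P(X,Z=1) = P(X,Y=0) + P(X,Y=1)

I(X;Z) = I(X;f(Y)) = 0.0000 dits

Verification: 0.0037 ≥ 0.0000 ✓

Information cannot be created by processing; the function f can only lose information about X.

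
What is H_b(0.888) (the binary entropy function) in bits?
0.5059 bits

The binary entropy function is:
H(p) = -p log(p) - (1-p) log(1-p)

H(0.888) = -0.888 × log_2(0.888) - 0.112 × log_2(0.112)
H(0.888) = 0.5059 bits

Note: Binary entropy is maximized at p=0.5 (H=1 bit) and minimized at p=0 or p=1 (H=0).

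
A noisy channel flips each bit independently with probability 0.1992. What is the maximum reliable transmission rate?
0.2797 bits

For a binary symmetric channel (BSC) with error probability p:
Capacity C = 1 - H(p) bits per symbol

where H(p) = -p log₂(p) - (1-p) log₂(1-p) is the binary entropy function.

H(0.1992) = 0.7203 bits
C = 1 - 0.7203 = 0.2797 bits per symbol

This means we can reliably transmit up to 0.2797 bits of information per channel use.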